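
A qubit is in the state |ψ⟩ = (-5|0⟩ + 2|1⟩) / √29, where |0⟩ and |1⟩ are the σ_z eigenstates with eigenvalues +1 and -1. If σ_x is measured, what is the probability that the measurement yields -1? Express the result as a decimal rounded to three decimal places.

0.845

|-x⟩ = (|0⟩ - |1⟩)/√2, so ⟨-x|ψ⟩ = (-7) / (√2·√29).
P = |-7|² / 58 = 49/58.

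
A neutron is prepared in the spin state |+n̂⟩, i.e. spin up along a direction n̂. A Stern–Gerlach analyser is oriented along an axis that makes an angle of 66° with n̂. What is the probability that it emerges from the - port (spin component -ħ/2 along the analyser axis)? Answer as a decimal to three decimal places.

0.297

For spin-½, the probability of finding spin-up along an axis at angle θ to the initial spin direction is cos²(θ/2); spin-down is sin²(θ/2).
θ = 66°, so P = sin²(33°) ≈ 0.297.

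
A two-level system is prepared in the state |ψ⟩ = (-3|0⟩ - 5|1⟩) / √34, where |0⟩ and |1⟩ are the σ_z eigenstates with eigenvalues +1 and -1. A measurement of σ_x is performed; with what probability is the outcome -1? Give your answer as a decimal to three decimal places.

|-x⟩ = (|0⟩ - |1⟩)/√2, so ⟨-x|ψ⟩ = (2) / (√2·√34).
P = |2|² / 68 = 4/68.

0.059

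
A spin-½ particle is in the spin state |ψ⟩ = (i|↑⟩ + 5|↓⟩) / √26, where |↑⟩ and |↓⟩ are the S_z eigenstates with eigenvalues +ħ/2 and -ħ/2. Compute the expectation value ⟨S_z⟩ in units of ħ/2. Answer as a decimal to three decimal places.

-0.923

⟨σ_z⟩ = |a|² - |b|² divided by |a|²+|b|², with a, b the |↑⟩, |↓⟩ amplitudes.
= (1 - 25)/26 = -24/26.
⟨S_z⟩ = (ħ/2)·⟨σ_z⟩.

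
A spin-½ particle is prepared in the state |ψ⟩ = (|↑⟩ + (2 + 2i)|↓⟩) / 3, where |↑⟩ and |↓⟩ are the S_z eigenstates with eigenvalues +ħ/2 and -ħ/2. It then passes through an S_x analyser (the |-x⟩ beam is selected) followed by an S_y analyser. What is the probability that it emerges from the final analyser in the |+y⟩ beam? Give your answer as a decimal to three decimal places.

0.139

First analyser (S_x): P(|-x⟩) = |⟨-x|ψ⟩|² = 5/18.
After stage 1 the state is |-x⟩; P(|+y⟩) = |⟨+y|-x⟩|² = 1/2.
Joint probability = 5/18 × 1/2 = 0.139.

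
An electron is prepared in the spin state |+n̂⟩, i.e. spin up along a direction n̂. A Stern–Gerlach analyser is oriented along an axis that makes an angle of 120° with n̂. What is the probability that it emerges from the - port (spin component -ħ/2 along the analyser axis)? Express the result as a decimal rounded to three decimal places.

For spin-½, the probability of finding spin-up along an axis at angle θ to the initial spin direction is cos²(θ/2); spin-down is sin²(θ/2).
θ = 120°, so P = sin²(60°) ≈ 0.750.

0.750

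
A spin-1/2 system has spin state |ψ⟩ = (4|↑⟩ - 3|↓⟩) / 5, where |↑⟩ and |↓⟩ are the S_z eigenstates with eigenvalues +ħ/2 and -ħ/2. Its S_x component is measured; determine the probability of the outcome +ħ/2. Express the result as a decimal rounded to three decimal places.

|+x⟩ = (|↑⟩ + |↓⟩)/√2, so ⟨+x|ψ⟩ = (1) / (√2·5).
P = |1|² / 50 = 1/50.

0.020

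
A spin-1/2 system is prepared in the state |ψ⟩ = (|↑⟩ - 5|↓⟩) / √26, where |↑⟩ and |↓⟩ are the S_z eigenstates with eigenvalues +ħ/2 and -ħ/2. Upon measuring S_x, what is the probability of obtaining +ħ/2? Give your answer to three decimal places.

|+x⟩ = (|↑⟩ + |↓⟩)/√2, so ⟨+x|ψ⟩ = (-4) / (√2·√26).
P = |-4|² / 52 = 16/52.

0.308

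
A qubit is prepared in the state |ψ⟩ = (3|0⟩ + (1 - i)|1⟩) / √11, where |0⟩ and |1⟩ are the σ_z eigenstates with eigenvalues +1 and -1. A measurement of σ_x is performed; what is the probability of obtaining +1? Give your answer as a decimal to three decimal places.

|+x⟩ = (|0⟩ + |1⟩)/√2, so ⟨+x|ψ⟩ = (4 - i) / (√2·√11).
P = |4 - i|² / 22 = 17/22.

0.773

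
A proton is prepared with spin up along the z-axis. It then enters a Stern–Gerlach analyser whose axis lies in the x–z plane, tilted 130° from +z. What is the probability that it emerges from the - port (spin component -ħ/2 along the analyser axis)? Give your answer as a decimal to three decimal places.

For spin-½, the probability of finding spin-up along an axis at angle θ to the initial spin direction is cos²(θ/2); spin-down is sin²(θ/2).
θ = 130°, so P = sin²(65°) ≈ 0.821.

0.821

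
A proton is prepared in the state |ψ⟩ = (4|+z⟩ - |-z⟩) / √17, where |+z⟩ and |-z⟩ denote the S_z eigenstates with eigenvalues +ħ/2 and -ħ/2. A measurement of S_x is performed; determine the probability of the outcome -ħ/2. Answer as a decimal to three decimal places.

0.735

|-x⟩ = (|+z⟩ - |-z⟩)/√2, so ⟨-x|ψ⟩ = (5) / (√2·√17).
P = |5|² / 34 = 25/34.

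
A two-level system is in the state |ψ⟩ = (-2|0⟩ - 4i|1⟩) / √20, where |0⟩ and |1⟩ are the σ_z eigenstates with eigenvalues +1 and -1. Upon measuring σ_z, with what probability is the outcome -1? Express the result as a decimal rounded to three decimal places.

The -1 outcome corresponds to |1⟩. Its amplitude in |ψ⟩ is -4i/√20.
P = |-4i|² / 20 = 16/20.

0.800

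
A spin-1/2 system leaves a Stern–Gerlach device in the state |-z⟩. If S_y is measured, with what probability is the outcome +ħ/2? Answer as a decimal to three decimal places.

0.500

In the S_z basis, |-z⟩ = |↓⟩ and |+y⟩ = (|↑⟩ + i|↓⟩)/√2.
|⟨+y|-z⟩|² = 1/2.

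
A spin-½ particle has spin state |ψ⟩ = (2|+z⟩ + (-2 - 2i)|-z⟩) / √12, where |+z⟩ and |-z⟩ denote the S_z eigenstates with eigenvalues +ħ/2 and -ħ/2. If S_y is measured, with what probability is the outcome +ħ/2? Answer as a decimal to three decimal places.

|+y⟩ = (|+z⟩ + i|-z⟩)/√2, so ⟨+y|ψ⟩ = (2i) / (√2·√12).
P = |2i|² / 24 = 4/24.

0.167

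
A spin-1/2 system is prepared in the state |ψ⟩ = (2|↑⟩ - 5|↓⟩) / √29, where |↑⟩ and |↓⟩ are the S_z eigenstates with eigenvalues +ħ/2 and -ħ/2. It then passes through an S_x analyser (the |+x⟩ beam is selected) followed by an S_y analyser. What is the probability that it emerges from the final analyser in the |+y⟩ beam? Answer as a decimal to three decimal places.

First analyser (S_x): P(|+x⟩) = |⟨+x|ψ⟩|² = 9/58.
After stage 1 the state is |+x⟩; P(|+y⟩) = |⟨+y|+x⟩|² = 1/2.
Joint probability = 9/58 × 1/2 = 0.078.

0.078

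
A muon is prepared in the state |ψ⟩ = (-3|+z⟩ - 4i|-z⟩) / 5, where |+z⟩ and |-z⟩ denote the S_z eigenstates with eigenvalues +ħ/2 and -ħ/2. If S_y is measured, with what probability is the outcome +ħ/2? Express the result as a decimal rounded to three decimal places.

0.980

|+y⟩ = (|+z⟩ + i|-z⟩)/√2, so ⟨+y|ψ⟩ = (-7) / (√2·5).
P = |-7|² / 50 = 49/50.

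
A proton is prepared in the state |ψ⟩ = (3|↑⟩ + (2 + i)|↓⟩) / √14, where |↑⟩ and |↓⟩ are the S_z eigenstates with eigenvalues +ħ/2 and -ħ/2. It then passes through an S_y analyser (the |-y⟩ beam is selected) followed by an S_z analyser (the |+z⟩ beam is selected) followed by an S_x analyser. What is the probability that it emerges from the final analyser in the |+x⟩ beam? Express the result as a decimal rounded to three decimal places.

First analyser (S_y): P(|-y⟩) = |⟨-y|ψ⟩|² = 8/28.
After stage 1 the state is |-y⟩; P(|+z⟩) = |⟨+z|-y⟩|² = 1/2.
After stage 2 the state is |+z⟩; P(|+x⟩) = |⟨+x|+z⟩|² = 1/2.
Joint probability = 8/28 × 1/2 × 1/2 = 0.071.

0.071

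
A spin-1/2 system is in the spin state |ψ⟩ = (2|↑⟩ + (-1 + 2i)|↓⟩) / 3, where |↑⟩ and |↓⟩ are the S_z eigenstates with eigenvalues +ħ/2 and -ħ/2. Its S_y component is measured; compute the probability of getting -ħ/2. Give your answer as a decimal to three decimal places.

|-y⟩ = (|↑⟩ - i|↓⟩)/√2, so ⟨-y|ψ⟩ = (-i) / (√2·3).
P = |-i|² / 18 = 1/18.

0.056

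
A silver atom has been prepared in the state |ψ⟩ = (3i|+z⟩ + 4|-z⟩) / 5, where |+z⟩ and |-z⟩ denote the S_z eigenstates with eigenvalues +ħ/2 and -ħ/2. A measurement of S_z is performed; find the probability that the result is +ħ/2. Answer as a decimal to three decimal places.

The +ħ/2 outcome corresponds to |+z⟩. Its amplitude in |ψ⟩ is 3i/5.
P = |3i|² / 25 = 9/25.

0.360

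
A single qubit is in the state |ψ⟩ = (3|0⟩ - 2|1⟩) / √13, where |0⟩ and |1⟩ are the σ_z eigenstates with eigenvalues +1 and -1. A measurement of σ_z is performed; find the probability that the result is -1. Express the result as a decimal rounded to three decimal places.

0.308

The -1 outcome corresponds to |1⟩. Its amplitude in |ψ⟩ is -2/√13.
P = |-2|² / 13 = 4/13.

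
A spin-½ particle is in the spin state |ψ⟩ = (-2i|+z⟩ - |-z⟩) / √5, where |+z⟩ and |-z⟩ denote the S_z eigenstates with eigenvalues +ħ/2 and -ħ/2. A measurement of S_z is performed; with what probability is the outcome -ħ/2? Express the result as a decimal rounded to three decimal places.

0.200

The -ħ/2 outcome corresponds to |-z⟩. Its amplitude in |ψ⟩ is -1/√5.
P = |-1|² / 5 = 1/5.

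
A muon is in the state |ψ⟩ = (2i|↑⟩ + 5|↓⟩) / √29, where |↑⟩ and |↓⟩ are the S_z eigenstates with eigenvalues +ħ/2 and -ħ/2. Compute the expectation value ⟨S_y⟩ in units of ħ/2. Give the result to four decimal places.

⟨σ_y⟩ = 2 Im(a* b)/(|a|²+|b|²) with a = 2i, b = 5.
a* b = -10i, so ⟨σ_y⟩ = -20/29.
⟨S_y⟩ = (ħ/2)·⟨σ_y⟩.

-0.6897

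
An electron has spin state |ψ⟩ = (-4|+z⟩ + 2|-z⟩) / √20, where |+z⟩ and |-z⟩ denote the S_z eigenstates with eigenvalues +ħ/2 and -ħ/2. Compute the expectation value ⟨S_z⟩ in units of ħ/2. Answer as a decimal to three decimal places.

0.600

⟨σ_z⟩ = |a|² - |b|² divided by |a|²+|b|², with a, b the |+z⟩, |-z⟩ amplitudes.
= (16 - 4)/20 = 12/20.
⟨S_z⟩ = (ħ/2)·⟨σ_z⟩.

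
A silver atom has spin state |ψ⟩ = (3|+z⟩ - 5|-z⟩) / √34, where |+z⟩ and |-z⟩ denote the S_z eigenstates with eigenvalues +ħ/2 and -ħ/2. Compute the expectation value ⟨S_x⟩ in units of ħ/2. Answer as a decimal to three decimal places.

⟨σ_x⟩ = 2 Re(a* b)/(|a|²+|b|²) with a = 3, b = -5.
a* b = -15, so ⟨σ_x⟩ = -30/34.
⟨S_x⟩ = (ħ/2)·⟨σ_x⟩.

-0.882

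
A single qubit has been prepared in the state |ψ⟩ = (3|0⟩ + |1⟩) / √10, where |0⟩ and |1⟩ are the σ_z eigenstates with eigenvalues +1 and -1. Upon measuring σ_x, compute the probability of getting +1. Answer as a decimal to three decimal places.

|+x⟩ = (|0⟩ + |1⟩)/√2, so ⟨+x|ψ⟩ = (4) / (√2·√10).
P = |4|² / 20 = 16/20.

0.800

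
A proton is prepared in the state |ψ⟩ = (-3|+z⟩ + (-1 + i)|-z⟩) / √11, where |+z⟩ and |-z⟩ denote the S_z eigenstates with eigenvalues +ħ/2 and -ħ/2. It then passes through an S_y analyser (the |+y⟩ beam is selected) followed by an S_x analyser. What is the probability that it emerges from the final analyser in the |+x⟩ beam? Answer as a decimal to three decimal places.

First analyser (S_y): P(|+y⟩) = |⟨+y|ψ⟩|² = 5/22.
After stage 1 the state is |+y⟩; P(|+x⟩) = |⟨+x|+y⟩|² = 1/2.
Joint probability = 5/22 × 1/2 = 0.114.

0.114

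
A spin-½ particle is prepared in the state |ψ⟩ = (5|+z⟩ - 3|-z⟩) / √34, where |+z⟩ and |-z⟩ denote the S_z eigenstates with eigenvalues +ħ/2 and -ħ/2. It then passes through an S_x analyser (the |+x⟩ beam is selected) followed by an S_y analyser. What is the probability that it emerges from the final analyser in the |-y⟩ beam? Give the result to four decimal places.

0.0294

First analyser (S_x): P(|+x⟩) = |⟨+x|ψ⟩|² = 4/68.
After stage 1 the state is |+x⟩; P(|-y⟩) = |⟨-y|+x⟩|² = 1/2.
Joint probability = 4/68 × 1/2 = 0.0294.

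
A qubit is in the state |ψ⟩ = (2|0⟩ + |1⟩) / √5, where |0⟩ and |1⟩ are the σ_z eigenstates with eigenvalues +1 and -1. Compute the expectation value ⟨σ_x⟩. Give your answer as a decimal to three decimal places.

⟨σ_x⟩ = 2 Re(a* b)/(|a|²+|b|²) with a = 2, b = 1.
a* b = 2, so ⟨σ_x⟩ = 4/5.

0.800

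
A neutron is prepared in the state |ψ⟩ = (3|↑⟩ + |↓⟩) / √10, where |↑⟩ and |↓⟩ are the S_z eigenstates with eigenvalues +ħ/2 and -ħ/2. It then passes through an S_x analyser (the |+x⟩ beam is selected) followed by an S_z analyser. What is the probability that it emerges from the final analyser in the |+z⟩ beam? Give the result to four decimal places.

First analyser (S_x): P(|+x⟩) = |⟨+x|ψ⟩|² = 16/20.
After stage 1 the state is |+x⟩; P(|+z⟩) = |⟨+z|+x⟩|² = 1/2.
Joint probability = 16/20 × 1/2 = 0.4000.

0.4000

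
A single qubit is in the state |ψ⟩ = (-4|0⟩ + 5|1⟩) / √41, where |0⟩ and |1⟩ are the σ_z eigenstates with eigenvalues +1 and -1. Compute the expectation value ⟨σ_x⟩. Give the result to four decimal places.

-0.9756

⟨σ_x⟩ = 2 Re(a* b)/(|a|²+|b|²) with a = -4, b = 5.
a* b = -20, so ⟨σ_x⟩ = -40/41.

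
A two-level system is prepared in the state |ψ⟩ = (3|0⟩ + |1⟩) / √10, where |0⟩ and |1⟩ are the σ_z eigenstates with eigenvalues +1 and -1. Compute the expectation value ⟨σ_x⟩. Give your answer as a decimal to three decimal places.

⟨σ_x⟩ = 2 Re(a* b)/(|a|²+|b|²) with a = 3, b = 1.
a* b = 3, so ⟨σ_x⟩ = 6/10.

0.600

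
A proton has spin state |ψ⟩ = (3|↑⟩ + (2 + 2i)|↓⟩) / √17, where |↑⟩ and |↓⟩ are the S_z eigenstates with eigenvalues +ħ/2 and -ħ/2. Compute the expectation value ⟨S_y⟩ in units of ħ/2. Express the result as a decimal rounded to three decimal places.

⟨σ_y⟩ = 2 Im(a* b)/(|a|²+|b|²) with a = 3, b = (2 + 2i).
a* b = (6 + 6i), so ⟨σ_y⟩ = 12/17.
⟨S_y⟩ = (ħ/2)·⟨σ_y⟩.

0.706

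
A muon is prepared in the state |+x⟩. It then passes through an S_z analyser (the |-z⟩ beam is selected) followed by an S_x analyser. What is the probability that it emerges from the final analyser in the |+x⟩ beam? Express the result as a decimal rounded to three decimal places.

0.250

First analyser (S_z): from |+x⟩, P(|-z⟩) = 1/2.
After stage 1 the state is |-z⟩; P(|+x⟩) = |⟨+x|-z⟩|² = 1/2.
Joint probability = 1/2 × 1/2 = 0.250.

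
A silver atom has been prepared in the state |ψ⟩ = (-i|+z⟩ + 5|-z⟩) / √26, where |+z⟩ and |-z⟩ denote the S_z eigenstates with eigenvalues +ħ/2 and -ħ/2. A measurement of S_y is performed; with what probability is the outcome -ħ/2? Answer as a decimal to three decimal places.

|-y⟩ = (|+z⟩ - i|-z⟩)/√2, so ⟨-y|ψ⟩ = (4i) / (√2·√26).
P = |4i|² / 52 = 16/52.

0.308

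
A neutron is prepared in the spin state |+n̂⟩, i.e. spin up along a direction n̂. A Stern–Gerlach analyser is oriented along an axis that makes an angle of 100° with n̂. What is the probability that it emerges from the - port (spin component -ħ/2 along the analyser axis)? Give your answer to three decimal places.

0.587

For spin-½, the probability of finding spin-up along an axis at angle θ to the initial spin direction is cos²(θ/2); spin-down is sin²(θ/2).
θ = 100°, so P = sin²(50°) ≈ 0.587.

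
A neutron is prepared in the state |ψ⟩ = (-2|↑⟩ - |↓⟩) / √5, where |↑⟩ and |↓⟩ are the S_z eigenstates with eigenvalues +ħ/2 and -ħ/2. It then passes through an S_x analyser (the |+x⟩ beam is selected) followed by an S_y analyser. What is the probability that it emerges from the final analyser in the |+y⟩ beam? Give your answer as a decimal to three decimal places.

0.450

First analyser (S_x): P(|+x⟩) = |⟨+x|ψ⟩|² = 9/10.
After stage 1 the state is |+x⟩; P(|+y⟩) = |⟨+y|+x⟩|² = 1/2.
Joint probability = 9/10 × 1/2 = 0.450.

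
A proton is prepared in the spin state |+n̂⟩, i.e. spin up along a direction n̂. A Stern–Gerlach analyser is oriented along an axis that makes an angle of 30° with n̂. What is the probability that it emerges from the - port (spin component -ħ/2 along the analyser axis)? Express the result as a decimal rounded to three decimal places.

0.067

For spin-½, the probability of finding spin-up along an axis at angle θ to the initial spin direction is cos²(θ/2); spin-down is sin²(θ/2).
θ = 30°, so P = sin²(15°) ≈ 0.067.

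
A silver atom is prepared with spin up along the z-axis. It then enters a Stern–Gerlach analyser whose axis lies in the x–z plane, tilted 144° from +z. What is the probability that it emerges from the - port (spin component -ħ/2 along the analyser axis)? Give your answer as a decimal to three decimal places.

0.905

For spin-½, the probability of finding spin-up along an axis at angle θ to the initial spin direction is cos²(θ/2); spin-down is sin²(θ/2).
θ = 144°, so P = sin²(72°) ≈ 0.905.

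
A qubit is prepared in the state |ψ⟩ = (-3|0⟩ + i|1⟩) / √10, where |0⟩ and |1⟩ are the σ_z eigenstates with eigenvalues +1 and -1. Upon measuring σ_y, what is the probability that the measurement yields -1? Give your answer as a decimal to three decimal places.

|-y⟩ = (|0⟩ - i|1⟩)/√2, so ⟨-y|ψ⟩ = (-4) / (√2·√10).
P = |-4|² / 20 = 16/20.

0.800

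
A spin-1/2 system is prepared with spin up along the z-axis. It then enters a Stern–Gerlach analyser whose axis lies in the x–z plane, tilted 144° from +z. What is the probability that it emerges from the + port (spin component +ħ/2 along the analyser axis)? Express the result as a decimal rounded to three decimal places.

0.095

For spin-½, the probability of finding spin-up along an axis at angle θ to the initial spin direction is cos²(θ/2); spin-down is sin²(θ/2).
θ = 144°, so P = cos²(72°) ≈ 0.095.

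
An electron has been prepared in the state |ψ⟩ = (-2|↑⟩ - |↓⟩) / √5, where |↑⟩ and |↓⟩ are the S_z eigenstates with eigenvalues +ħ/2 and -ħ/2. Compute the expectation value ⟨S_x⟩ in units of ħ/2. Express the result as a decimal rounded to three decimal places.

⟨σ_x⟩ = 2 Re(a* b)/(|a|²+|b|²) with a = -2, b = -1.
a* b = 2, so ⟨σ_x⟩ = 4/5.
⟨S_x⟩ = (ħ/2)·⟨σ_x⟩.

0.800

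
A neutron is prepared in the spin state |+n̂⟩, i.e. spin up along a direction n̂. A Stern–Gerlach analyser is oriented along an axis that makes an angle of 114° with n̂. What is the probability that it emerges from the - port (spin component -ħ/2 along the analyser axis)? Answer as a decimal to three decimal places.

For spin-½, the probability of finding spin-up along an axis at angle θ to the initial spin direction is cos²(θ/2); spin-down is sin²(θ/2).
θ = 114°, so P = sin²(57°) ≈ 0.703.

0.703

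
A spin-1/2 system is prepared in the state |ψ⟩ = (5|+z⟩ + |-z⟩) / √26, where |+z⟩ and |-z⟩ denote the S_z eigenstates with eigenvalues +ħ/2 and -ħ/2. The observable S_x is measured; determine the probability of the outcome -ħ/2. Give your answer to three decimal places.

|-x⟩ = (|+z⟩ - |-z⟩)/√2, so ⟨-x|ψ⟩ = (4) / (√2·√26).
P = |4|² / 52 = 16/52.

0.308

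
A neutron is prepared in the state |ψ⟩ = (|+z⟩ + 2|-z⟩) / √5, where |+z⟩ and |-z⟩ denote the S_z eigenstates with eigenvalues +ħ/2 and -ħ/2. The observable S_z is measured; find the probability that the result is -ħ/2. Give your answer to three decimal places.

0.800

The -ħ/2 outcome corresponds to |-z⟩. Its amplitude in |ψ⟩ is 2/√5.
P = |2|² / 5 = 4/5.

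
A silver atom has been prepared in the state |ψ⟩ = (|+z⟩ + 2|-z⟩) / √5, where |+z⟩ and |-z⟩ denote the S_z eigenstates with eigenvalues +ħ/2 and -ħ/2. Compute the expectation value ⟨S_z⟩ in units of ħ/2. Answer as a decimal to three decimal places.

⟨σ_z⟩ = |a|² - |b|² divided by |a|²+|b|², with a, b the |+z⟩, |-z⟩ amplitudes.
= (1 - 4)/5 = -3/5.
⟨S_z⟩ = (ħ/2)·⟨σ_z⟩.

-0.600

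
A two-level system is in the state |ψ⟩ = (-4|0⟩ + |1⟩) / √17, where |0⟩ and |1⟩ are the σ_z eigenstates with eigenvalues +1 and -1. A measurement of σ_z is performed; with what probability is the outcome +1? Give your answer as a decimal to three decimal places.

The +1 outcome corresponds to |0⟩. Its amplitude in |ψ⟩ is -4/√17.
P = |-4|² / 17 = 16/17.

0.941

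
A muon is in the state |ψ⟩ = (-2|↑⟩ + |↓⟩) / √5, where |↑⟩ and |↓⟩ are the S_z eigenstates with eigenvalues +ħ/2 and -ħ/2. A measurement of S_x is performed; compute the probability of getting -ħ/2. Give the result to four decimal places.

|-x⟩ = (|↑⟩ - |↓⟩)/√2, so ⟨-x|ψ⟩ = (-3) / (√2·√5).
P = |-3|² / 10 = 9/10.

0.9000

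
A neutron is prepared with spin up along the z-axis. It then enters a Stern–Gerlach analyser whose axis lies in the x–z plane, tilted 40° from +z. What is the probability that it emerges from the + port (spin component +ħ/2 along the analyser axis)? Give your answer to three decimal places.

0.883

For spin-½, the probability of finding spin-up along an axis at angle θ to the initial spin direction is cos²(θ/2); spin-down is sin²(θ/2).
θ = 40°, so P = cos²(20°) ≈ 0.883.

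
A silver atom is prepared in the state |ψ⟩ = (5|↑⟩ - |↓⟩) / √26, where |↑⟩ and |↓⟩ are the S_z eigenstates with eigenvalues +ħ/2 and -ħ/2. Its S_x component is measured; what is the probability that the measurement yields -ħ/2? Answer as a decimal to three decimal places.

|-x⟩ = (|↑⟩ - |↓⟩)/√2, so ⟨-x|ψ⟩ = (6) / (√2·√26).
P = |6|² / 52 = 36/52.

0.692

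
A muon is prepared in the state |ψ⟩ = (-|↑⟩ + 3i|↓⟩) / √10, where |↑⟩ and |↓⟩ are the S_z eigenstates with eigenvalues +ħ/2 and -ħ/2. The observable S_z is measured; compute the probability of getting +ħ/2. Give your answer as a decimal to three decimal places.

The +ħ/2 outcome corresponds to |↑⟩. Its amplitude in |ψ⟩ is -1/√10.
P = |-1|² / 10 = 1/10.

0.100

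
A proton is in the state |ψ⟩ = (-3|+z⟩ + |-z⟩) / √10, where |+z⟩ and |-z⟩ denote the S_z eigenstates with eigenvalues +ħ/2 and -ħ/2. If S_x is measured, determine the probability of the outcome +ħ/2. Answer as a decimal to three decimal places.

|+x⟩ = (|+z⟩ + |-z⟩)/√2, so ⟨+x|ψ⟩ = (-2) / (√2·√10).
P = |-2|² / 20 = 4/20.

0.200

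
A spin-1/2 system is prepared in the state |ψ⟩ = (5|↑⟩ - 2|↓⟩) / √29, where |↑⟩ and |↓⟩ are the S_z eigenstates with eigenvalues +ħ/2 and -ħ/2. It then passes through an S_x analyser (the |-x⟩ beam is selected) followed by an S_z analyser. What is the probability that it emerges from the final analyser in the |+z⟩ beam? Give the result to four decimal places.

0.4224

First analyser (S_x): P(|-x⟩) = |⟨-x|ψ⟩|² = 49/58.
After stage 1 the state is |-x⟩; P(|+z⟩) = |⟨+z|-x⟩|² = 1/2.
Joint probability = 49/58 × 1/2 = 0.4224.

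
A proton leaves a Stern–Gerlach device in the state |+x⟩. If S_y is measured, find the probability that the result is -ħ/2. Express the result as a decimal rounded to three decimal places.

In the S_z basis, |+x⟩ = (|↑⟩ + |↓⟩)/√2 and |-y⟩ = (|↑⟩ - i|↓⟩)/√2.
|⟨-y|+x⟩|² = 1/2.

0.500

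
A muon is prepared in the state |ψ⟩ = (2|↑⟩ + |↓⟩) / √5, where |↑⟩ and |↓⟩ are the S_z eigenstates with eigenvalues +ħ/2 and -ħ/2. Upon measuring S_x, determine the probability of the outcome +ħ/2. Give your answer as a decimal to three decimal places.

0.900

|+x⟩ = (|↑⟩ + |↓⟩)/√2, so ⟨+x|ψ⟩ = (3) / (√2·√5).
P = |3|² / 10 = 9/10.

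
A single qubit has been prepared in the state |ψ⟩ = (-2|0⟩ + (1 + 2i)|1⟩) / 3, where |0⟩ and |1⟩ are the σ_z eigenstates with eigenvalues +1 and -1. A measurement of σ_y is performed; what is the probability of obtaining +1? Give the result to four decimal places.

0.0556

|+y⟩ = (|0⟩ + i|1⟩)/√2, so ⟨+y|ψ⟩ = (-i) / (√2·3).
P = |-i|² / 18 = 1/18.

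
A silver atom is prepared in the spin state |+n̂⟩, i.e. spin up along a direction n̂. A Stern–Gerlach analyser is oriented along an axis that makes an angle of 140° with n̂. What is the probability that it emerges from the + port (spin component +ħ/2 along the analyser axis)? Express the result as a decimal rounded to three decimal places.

For spin-½, the probability of finding spin-up along an axis at angle θ to the initial spin direction is cos²(θ/2); spin-down is sin²(θ/2).
θ = 140°, so P = cos²(70°) ≈ 0.117.

0.117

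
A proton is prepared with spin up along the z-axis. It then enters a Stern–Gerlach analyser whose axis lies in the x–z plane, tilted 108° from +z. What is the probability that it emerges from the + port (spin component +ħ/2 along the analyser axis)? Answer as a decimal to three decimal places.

For spin-½, the probability of finding spin-up along an axis at angle θ to the initial spin direction is cos²(θ/2); spin-down is sin²(θ/2).
θ = 108°, so P = cos²(54°) ≈ 0.345.

0.345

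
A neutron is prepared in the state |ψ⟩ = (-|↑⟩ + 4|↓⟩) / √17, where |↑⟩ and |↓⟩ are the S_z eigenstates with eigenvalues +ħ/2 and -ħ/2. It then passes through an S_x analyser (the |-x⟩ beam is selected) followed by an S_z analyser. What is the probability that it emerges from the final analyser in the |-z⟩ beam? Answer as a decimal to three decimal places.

First analyser (S_x): P(|-x⟩) = |⟨-x|ψ⟩|² = 25/34.
After stage 1 the state is |-x⟩; P(|-z⟩) = |⟨-z|-x⟩|² = 1/2.
Joint probability = 25/34 × 1/2 = 0.368.

0.368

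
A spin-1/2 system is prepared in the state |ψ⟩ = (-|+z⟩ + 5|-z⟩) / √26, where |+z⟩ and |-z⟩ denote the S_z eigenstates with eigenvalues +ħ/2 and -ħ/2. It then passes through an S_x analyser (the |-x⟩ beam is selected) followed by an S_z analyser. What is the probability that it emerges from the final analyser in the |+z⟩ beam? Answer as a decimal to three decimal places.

0.346

First analyser (S_x): P(|-x⟩) = |⟨-x|ψ⟩|² = 36/52.
After stage 1 the state is |-x⟩; P(|+z⟩) = |⟨+z|-x⟩|² = 1/2.
Joint probability = 36/52 × 1/2 = 0.346.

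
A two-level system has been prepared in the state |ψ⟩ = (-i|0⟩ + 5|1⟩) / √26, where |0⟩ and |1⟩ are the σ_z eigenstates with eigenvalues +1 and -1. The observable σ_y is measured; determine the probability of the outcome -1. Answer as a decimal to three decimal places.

0.308

|-y⟩ = (|0⟩ - i|1⟩)/√2, so ⟨-y|ψ⟩ = (4i) / (√2·√26).
P = |4i|² / 52 = 16/52.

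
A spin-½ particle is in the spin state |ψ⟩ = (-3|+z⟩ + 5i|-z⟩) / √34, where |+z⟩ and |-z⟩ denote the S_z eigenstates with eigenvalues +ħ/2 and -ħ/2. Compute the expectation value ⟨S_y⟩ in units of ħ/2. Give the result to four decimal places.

⟨σ_y⟩ = 2 Im(a* b)/(|a|²+|b|²) with a = -3, b = 5i.
a* b = -15i, so ⟨σ_y⟩ = -30/34.
⟨S_y⟩ = (ħ/2)·⟨σ_y⟩.

-0.8824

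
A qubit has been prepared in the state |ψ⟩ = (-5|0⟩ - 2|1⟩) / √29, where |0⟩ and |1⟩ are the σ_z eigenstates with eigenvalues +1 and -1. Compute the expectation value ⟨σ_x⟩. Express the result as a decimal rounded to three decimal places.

⟨σ_x⟩ = 2 Re(a* b)/(|a|²+|b|²) with a = -5, b = -2.
a* b = 10, so ⟨σ_x⟩ = 20/29.

0.690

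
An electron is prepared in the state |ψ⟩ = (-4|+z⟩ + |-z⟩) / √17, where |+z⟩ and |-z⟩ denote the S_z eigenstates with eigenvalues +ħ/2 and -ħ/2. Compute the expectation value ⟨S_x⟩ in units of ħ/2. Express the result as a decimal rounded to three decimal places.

⟨σ_x⟩ = 2 Re(a* b)/(|a|²+|b|²) with a = -4, b = 1.
a* b = -4, so ⟨σ_x⟩ = -8/17.
⟨S_x⟩ = (ħ/2)·⟨σ_x⟩.

-0.471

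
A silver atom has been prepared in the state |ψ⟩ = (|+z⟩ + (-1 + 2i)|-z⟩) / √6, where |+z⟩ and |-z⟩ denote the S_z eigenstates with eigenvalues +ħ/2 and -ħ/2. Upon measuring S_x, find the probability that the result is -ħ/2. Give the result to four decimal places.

|-x⟩ = (|+z⟩ - |-z⟩)/√2, so ⟨-x|ψ⟩ = (2 - 2i) / (√2·√6).
P = |2 - 2i|² / 12 = 8/12.

0.6667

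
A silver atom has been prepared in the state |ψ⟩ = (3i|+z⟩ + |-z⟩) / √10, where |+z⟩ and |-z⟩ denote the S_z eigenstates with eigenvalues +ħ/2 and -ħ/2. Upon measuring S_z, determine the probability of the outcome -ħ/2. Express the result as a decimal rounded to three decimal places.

The -ħ/2 outcome corresponds to |-z⟩. Its amplitude in |ψ⟩ is 1/√10.
P = |1|² / 10 = 1/10.

0.100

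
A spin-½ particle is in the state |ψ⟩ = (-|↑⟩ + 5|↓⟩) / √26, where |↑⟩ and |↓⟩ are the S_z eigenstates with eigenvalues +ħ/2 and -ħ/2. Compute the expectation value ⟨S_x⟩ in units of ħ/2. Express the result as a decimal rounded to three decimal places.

-0.385

⟨σ_x⟩ = 2 Re(a* b)/(|a|²+|b|²) with a = -1, b = 5.
a* b = -5, so ⟨σ_x⟩ = -10/26.
⟨S_x⟩ = (ħ/2)·⟨σ_x⟩.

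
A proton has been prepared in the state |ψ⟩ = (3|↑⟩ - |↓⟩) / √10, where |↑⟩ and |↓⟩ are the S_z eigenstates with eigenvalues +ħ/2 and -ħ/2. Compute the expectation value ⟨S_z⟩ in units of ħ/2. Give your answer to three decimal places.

⟨σ_z⟩ = |a|² - |b|² divided by |a|²+|b|², with a, b the |↑⟩, |↓⟩ amplitudes.
= (9 - 1)/10 = 8/10.
⟨S_z⟩ = (ħ/2)·⟨σ_z⟩.

0.800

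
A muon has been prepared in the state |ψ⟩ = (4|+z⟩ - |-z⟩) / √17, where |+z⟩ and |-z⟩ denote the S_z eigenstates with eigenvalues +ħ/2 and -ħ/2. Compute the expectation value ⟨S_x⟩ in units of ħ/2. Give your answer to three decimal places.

-0.471

⟨σ_x⟩ = 2 Re(a* b)/(|a|²+|b|²) with a = 4, b = -1.
a* b = -4, so ⟨σ_x⟩ = -8/17.
⟨S_x⟩ = (ħ/2)·⟨σ_x⟩.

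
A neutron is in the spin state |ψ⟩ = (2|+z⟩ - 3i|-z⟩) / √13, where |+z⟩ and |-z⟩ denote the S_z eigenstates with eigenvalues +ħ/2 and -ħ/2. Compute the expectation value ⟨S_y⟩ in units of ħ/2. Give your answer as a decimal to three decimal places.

⟨σ_y⟩ = 2 Im(a* b)/(|a|²+|b|²) with a = 2, b = -3i.
a* b = -6i, so ⟨σ_y⟩ = -12/13.
⟨S_y⟩ = (ħ/2)·⟨σ_y⟩.

-0.923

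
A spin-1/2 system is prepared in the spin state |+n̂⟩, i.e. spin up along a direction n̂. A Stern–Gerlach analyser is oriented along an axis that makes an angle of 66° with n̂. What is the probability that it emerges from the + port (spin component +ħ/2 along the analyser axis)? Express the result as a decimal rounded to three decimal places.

0.703

For spin-½, the probability of finding spin-up along an axis at angle θ to the initial spin direction is cos²(θ/2); spin-down is sin²(θ/2).
θ = 66°, so P = cos²(33°) ≈ 0.703.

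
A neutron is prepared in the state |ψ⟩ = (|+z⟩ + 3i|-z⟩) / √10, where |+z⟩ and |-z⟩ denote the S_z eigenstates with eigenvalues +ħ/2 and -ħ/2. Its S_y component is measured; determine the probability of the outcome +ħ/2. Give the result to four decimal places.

0.8000

|+y⟩ = (|+z⟩ + i|-z⟩)/√2, so ⟨+y|ψ⟩ = (4) / (√2·√10).
P = |4|² / 20 = 16/20.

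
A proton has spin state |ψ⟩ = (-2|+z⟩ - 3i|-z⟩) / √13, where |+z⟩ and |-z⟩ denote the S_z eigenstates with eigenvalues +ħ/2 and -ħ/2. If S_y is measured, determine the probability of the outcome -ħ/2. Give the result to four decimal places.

|-y⟩ = (|+z⟩ - i|-z⟩)/√2, so ⟨-y|ψ⟩ = (1) / (√2·√13).
P = |1|² / 26 = 1/26.

0.0385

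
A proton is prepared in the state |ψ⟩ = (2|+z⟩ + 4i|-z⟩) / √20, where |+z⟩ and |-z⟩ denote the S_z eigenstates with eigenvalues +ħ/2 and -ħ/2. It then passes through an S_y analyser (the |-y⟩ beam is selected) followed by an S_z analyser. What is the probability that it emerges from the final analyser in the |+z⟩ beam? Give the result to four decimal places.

0.0500

First analyser (S_y): P(|-y⟩) = |⟨-y|ψ⟩|² = 4/40.
After stage 1 the state is |-y⟩; P(|+z⟩) = |⟨+z|-y⟩|² = 1/2.
Joint probability = 4/40 × 1/2 = 0.0500.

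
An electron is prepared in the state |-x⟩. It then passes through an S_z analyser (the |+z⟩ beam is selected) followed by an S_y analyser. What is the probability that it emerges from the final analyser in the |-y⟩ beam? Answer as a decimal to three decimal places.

First analyser (S_z): from |-x⟩, P(|+z⟩) = 1/2.
After stage 1 the state is |+z⟩; P(|-y⟩) = |⟨-y|+z⟩|² = 1/2.
Joint probability = 1/2 × 1/2 = 0.250.

0.250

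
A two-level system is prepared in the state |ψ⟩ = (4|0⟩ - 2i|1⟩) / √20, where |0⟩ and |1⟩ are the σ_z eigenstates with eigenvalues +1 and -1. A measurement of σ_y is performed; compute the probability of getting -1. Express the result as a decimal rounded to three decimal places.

|-y⟩ = (|0⟩ - i|1⟩)/√2, so ⟨-y|ψ⟩ = (6) / (√2·√20).
P = |6|² / 40 = 36/40.

0.900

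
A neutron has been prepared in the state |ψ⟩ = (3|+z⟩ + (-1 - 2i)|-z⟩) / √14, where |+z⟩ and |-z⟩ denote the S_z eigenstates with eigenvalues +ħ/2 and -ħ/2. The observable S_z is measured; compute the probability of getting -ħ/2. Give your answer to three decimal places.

The -ħ/2 outcome corresponds to |-z⟩. Its amplitude in |ψ⟩ is (-1 - 2i)/√14.
P = |-1 - 2i|² / 14 = 5/14.

0.357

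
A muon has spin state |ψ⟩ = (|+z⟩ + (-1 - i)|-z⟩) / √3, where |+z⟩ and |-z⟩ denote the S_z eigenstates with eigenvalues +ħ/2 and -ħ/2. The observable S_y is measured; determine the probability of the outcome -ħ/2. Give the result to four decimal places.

0.8333

|-y⟩ = (|+z⟩ - i|-z⟩)/√2, so ⟨-y|ψ⟩ = (2 - i) / (√2·√3).
P = |2 - i|² / 6 = 5/6.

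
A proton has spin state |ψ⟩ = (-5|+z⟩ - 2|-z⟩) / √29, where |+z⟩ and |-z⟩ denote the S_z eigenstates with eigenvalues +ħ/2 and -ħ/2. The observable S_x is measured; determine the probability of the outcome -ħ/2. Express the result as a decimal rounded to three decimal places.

0.155

|-x⟩ = (|+z⟩ - |-z⟩)/√2, so ⟨-x|ψ⟩ = (-3) / (√2·√29).
P = |-3|² / 58 = 9/58.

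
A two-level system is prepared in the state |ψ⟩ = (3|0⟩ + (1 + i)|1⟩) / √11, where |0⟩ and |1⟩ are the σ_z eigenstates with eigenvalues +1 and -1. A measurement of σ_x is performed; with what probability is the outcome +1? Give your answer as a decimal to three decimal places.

0.773

|+x⟩ = (|0⟩ + |1⟩)/√2, so ⟨+x|ψ⟩ = (4 + i) / (√2·√11).
P = |4 + i|² / 22 = 17/22.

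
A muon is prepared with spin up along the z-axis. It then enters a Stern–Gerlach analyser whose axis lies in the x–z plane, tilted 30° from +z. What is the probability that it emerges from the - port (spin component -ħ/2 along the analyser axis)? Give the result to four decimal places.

For spin-½, the probability of finding spin-up along an axis at angle θ to the initial spin direction is cos²(θ/2); spin-down is sin²(θ/2).
θ = 30°, so P = sin²(15°) ≈ 0.0670.

0.0670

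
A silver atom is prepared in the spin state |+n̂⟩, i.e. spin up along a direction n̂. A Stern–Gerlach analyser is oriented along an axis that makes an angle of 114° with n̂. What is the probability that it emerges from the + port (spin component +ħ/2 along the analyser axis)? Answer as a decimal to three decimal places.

For spin-½, the probability of finding spin-up along an axis at angle θ to the initial spin direction is cos²(θ/2); spin-down is sin²(θ/2).
θ = 114°, so P = cos²(57°) ≈ 0.297.

0.297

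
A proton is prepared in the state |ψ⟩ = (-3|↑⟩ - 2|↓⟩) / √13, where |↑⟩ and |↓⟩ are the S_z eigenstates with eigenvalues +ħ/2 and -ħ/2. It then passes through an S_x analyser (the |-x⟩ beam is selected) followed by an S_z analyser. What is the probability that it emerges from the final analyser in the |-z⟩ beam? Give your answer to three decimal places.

First analyser (S_x): P(|-x⟩) = |⟨-x|ψ⟩|² = 1/26.
After stage 1 the state is |-x⟩; P(|-z⟩) = |⟨-z|-x⟩|² = 1/2.
Joint probability = 1/26 × 1/2 = 0.019.

0.019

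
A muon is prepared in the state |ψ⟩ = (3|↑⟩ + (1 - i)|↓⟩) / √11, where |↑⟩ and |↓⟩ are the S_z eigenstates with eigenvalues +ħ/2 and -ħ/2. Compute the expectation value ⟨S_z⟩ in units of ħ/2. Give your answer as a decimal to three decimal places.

0.636

⟨σ_z⟩ = |a|² - |b|² divided by |a|²+|b|², with a, b the |↑⟩, |↓⟩ amplitudes.
= (9 - 2)/11 = 7/11.
⟨S_z⟩ = (ħ/2)·⟨σ_z⟩.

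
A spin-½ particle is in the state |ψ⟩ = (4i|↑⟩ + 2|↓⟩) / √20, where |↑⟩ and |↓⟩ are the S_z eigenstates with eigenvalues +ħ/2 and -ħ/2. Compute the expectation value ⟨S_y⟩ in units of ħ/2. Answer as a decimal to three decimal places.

-0.800

⟨σ_y⟩ = 2 Im(a* b)/(|a|²+|b|²) with a = 4i, b = 2.
a* b = -8i, so ⟨σ_y⟩ = -16/20.
⟨S_y⟩ = (ħ/2)·⟨σ_y⟩.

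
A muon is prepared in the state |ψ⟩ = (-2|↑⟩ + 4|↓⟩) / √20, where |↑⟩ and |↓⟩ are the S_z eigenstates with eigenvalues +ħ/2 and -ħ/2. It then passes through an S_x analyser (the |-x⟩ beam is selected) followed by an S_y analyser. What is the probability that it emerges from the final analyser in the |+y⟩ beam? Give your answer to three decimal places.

First analyser (S_x): P(|-x⟩) = |⟨-x|ψ⟩|² = 36/40.
After stage 1 the state is |-x⟩; P(|+y⟩) = |⟨+y|-x⟩|² = 1/2.
Joint probability = 36/40 × 1/2 = 0.450.

0.450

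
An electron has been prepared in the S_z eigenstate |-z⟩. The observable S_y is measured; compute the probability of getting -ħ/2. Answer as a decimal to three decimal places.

In the S_z basis, |-z⟩ = |-z⟩ and |-y⟩ = (|+z⟩ - i|-z⟩)/√2.
|⟨-y|-z⟩|² = 1/2.

0.500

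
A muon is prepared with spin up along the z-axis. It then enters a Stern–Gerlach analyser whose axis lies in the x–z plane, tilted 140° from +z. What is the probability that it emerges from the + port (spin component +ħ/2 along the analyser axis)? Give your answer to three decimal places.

0.117

For spin-½, the probability of finding spin-up along an axis at angle θ to the initial spin direction is cos²(θ/2); spin-down is sin²(θ/2).
θ = 140°, so P = cos²(70°) ≈ 0.117.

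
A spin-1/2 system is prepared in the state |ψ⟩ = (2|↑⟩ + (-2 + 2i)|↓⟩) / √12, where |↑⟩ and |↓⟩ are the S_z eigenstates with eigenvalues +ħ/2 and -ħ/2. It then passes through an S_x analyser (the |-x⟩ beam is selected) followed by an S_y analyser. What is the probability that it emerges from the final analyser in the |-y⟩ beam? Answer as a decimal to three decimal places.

First analyser (S_x): P(|-x⟩) = |⟨-x|ψ⟩|² = 20/24.
After stage 1 the state is |-x⟩; P(|-y⟩) = |⟨-y|-x⟩|² = 1/2.
Joint probability = 20/24 × 1/2 = 0.417.

0.417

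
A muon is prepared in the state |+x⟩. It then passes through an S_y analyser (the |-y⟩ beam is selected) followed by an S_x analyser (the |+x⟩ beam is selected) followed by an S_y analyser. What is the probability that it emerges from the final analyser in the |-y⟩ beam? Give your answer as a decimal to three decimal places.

0.125

First analyser (S_y): from |+x⟩, P(|-y⟩) = 1/2.
After stage 1 the state is |-y⟩; P(|+x⟩) = |⟨+x|-y⟩|² = 1/2.
After stage 2 the state is |+x⟩; P(|-y⟩) = |⟨-y|+x⟩|² = 1/2.
Joint probability = 1/2 × 1/2 × 1/2 = 0.125.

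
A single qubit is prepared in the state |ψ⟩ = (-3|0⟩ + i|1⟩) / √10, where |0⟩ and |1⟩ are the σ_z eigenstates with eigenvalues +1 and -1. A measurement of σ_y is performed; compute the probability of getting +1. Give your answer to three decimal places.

0.200

|+y⟩ = (|0⟩ + i|1⟩)/√2, so ⟨+y|ψ⟩ = (-2) / (√2·√10).
P = |-2|² / 20 = 4/20.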